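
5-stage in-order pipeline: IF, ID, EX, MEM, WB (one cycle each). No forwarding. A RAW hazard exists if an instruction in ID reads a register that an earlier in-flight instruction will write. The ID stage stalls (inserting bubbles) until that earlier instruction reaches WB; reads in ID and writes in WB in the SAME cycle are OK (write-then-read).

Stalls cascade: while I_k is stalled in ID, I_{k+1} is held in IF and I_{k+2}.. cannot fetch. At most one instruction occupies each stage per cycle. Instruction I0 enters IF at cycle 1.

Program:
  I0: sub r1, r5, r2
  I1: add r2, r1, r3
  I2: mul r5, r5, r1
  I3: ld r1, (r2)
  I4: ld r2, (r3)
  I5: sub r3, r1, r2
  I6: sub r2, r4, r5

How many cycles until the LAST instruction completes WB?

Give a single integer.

Answer: 16

Derivation:
I0 sub r1 <- r5,r2: IF@1 ID@2 stall=0 (-) EX@3 MEM@4 WB@5
I1 add r2 <- r1,r3: IF@2 ID@3 stall=2 (RAW on I0.r1 (WB@5)) EX@6 MEM@7 WB@8
I2 mul r5 <- r5,r1: IF@3 ID@6 stall=0 (-) EX@7 MEM@8 WB@9
I3 ld r1 <- r2: IF@6 ID@7 stall=1 (RAW on I1.r2 (WB@8)) EX@9 MEM@10 WB@11
I4 ld r2 <- r3: IF@7 ID@9 stall=0 (-) EX@10 MEM@11 WB@12
I5 sub r3 <- r1,r2: IF@9 ID@10 stall=2 (RAW on I4.r2 (WB@12)) EX@13 MEM@14 WB@15
I6 sub r2 <- r4,r5: IF@10 ID@13 stall=0 (-) EX@14 MEM@15 WB@16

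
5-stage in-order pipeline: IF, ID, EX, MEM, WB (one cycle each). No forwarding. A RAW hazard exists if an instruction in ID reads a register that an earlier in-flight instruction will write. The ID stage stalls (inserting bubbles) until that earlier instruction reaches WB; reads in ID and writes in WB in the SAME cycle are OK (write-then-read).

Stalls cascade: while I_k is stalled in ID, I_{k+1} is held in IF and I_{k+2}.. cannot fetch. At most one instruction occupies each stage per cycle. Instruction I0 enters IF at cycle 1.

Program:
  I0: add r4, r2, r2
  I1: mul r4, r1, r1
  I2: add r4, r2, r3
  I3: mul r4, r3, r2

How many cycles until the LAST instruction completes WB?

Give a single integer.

Answer: 8

Derivation:
I0 add r4 <- r2,r2: IF@1 ID@2 stall=0 (-) EX@3 MEM@4 WB@5
I1 mul r4 <- r1,r1: IF@2 ID@3 stall=0 (-) EX@4 MEM@5 WB@6
I2 add r4 <- r2,r3: IF@3 ID@4 stall=0 (-) EX@5 MEM@6 WB@7
I3 mul r4 <- r3,r2: IF@4 ID@5 stall=0 (-) EX@6 MEM@7 WB@8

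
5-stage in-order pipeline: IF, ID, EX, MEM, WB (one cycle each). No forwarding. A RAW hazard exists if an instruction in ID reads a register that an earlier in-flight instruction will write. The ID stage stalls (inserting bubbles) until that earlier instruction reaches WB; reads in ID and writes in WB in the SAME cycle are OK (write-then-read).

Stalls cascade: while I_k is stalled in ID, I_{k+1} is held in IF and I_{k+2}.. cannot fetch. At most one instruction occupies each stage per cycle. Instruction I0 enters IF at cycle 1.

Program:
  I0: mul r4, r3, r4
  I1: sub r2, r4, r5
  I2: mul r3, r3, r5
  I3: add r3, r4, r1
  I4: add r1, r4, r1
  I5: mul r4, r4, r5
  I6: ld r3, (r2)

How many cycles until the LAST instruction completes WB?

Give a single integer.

Answer: 13

Derivation:
I0 mul r4 <- r3,r4: IF@1 ID@2 stall=0 (-) EX@3 MEM@4 WB@5
I1 sub r2 <- r4,r5: IF@2 ID@3 stall=2 (RAW on I0.r4 (WB@5)) EX@6 MEM@7 WB@8
I2 mul r3 <- r3,r5: IF@3 ID@6 stall=0 (-) EX@7 MEM@8 WB@9
I3 add r3 <- r4,r1: IF@6 ID@7 stall=0 (-) EX@8 MEM@9 WB@10
I4 add r1 <- r4,r1: IF@7 ID@8 stall=0 (-) EX@9 MEM@10 WB@11
I5 mul r4 <- r4,r5: IF@8 ID@9 stall=0 (-) EX@10 MEM@11 WB@12
I6 ld r3 <- r2: IF@9 ID@10 stall=0 (-) EX@11 MEM@12 WB@13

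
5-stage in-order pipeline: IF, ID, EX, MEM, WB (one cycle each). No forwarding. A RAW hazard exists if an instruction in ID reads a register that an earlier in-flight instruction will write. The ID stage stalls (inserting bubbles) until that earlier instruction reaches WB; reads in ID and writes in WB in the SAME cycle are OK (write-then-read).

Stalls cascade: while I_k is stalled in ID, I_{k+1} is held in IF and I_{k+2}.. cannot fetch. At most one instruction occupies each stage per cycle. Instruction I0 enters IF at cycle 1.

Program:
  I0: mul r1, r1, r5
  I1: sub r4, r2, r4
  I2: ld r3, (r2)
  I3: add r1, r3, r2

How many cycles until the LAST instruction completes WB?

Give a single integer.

Answer: 10

Derivation:
I0 mul r1 <- r1,r5: IF@1 ID@2 stall=0 (-) EX@3 MEM@4 WB@5
I1 sub r4 <- r2,r4: IF@2 ID@3 stall=0 (-) EX@4 MEM@5 WB@6
I2 ld r3 <- r2: IF@3 ID@4 stall=0 (-) EX@5 MEM@6 WB@7
I3 add r1 <- r3,r2: IF@4 ID@5 stall=2 (RAW on I2.r3 (WB@7)) EX@8 MEM@9 WB@10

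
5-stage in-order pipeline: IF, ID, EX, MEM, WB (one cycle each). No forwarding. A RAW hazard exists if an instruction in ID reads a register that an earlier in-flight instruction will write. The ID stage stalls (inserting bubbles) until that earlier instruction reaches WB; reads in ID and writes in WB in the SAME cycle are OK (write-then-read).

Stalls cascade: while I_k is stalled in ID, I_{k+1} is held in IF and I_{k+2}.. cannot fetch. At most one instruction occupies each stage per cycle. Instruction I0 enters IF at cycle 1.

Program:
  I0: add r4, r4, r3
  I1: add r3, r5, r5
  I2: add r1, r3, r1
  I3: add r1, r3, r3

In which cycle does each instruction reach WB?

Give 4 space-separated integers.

I0 add r4 <- r4,r3: IF@1 ID@2 stall=0 (-) EX@3 MEM@4 WB@5
I1 add r3 <- r5,r5: IF@2 ID@3 stall=0 (-) EX@4 MEM@5 WB@6
I2 add r1 <- r3,r1: IF@3 ID@4 stall=2 (RAW on I1.r3 (WB@6)) EX@7 MEM@8 WB@9
I3 add r1 <- r3,r3: IF@4 ID@7 stall=0 (-) EX@8 MEM@9 WB@10

Answer: 5 6 9 10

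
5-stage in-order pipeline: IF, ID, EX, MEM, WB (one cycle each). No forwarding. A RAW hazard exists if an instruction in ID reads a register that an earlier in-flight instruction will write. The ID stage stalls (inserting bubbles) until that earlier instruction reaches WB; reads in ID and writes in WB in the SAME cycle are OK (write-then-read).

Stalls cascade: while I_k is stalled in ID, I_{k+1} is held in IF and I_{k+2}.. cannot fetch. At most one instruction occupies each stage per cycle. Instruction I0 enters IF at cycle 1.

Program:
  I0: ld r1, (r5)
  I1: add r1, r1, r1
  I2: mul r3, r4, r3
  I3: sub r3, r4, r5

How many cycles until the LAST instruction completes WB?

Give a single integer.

Answer: 10

Derivation:
I0 ld r1 <- r5: IF@1 ID@2 stall=0 (-) EX@3 MEM@4 WB@5
I1 add r1 <- r1,r1: IF@2 ID@3 stall=2 (RAW on I0.r1 (WB@5)) EX@6 MEM@7 WB@8
I2 mul r3 <- r4,r3: IF@3 ID@6 stall=0 (-) EX@7 MEM@8 WB@9
I3 sub r3 <- r4,r5: IF@6 ID@7 stall=0 (-) EX@8 MEM@9 WB@10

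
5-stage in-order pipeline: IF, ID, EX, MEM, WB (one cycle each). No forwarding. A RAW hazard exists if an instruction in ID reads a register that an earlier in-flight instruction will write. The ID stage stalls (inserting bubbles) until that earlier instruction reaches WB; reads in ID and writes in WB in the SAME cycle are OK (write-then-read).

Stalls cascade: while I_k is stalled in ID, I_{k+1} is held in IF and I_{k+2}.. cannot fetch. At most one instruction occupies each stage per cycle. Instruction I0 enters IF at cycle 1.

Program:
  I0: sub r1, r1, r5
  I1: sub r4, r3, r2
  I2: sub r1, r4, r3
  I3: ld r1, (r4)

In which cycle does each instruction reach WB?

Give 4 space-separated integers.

I0 sub r1 <- r1,r5: IF@1 ID@2 stall=0 (-) EX@3 MEM@4 WB@5
I1 sub r4 <- r3,r2: IF@2 ID@3 stall=0 (-) EX@4 MEM@5 WB@6
I2 sub r1 <- r4,r3: IF@3 ID@4 stall=2 (RAW on I1.r4 (WB@6)) EX@7 MEM@8 WB@9
I3 ld r1 <- r4: IF@4 ID@7 stall=0 (-) EX@8 MEM@9 WB@10

Answer: 5 6 9 10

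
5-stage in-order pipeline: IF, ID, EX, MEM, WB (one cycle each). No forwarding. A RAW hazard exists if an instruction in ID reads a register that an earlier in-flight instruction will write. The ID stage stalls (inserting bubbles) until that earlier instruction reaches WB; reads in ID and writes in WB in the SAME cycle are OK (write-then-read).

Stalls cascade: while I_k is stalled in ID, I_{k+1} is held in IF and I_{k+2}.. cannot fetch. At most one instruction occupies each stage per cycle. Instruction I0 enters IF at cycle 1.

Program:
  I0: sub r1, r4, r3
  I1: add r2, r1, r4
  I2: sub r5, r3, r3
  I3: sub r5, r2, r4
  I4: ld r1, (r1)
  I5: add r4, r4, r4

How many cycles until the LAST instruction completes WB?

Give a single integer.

I0 sub r1 <- r4,r3: IF@1 ID@2 stall=0 (-) EX@3 MEM@4 WB@5
I1 add r2 <- r1,r4: IF@2 ID@3 stall=2 (RAW on I0.r1 (WB@5)) EX@6 MEM@7 WB@8
I2 sub r5 <- r3,r3: IF@3 ID@6 stall=0 (-) EX@7 MEM@8 WB@9
I3 sub r5 <- r2,r4: IF@6 ID@7 stall=1 (RAW on I1.r2 (WB@8)) EX@9 MEM@10 WB@11
I4 ld r1 <- r1: IF@7 ID@9 stall=0 (-) EX@10 MEM@11 WB@12
I5 add r4 <- r4,r4: IF@9 ID@10 stall=0 (-) EX@11 MEM@12 WB@13

Answer: 13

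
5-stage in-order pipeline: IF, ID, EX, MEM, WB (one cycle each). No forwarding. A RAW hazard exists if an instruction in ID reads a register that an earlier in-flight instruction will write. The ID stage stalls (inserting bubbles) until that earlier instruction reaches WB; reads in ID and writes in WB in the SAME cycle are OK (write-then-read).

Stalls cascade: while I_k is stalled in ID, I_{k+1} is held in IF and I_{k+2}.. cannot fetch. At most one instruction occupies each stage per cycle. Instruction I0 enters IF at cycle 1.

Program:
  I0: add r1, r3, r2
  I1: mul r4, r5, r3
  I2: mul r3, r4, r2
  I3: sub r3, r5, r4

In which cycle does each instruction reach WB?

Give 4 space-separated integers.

I0 add r1 <- r3,r2: IF@1 ID@2 stall=0 (-) EX@3 MEM@4 WB@5
I1 mul r4 <- r5,r3: IF@2 ID@3 stall=0 (-) EX@4 MEM@5 WB@6
I2 mul r3 <- r4,r2: IF@3 ID@4 stall=2 (RAW on I1.r4 (WB@6)) EX@7 MEM@8 WB@9
I3 sub r3 <- r5,r4: IF@4 ID@7 stall=0 (-) EX@8 MEM@9 WB@10

Answer: 5 6 9 10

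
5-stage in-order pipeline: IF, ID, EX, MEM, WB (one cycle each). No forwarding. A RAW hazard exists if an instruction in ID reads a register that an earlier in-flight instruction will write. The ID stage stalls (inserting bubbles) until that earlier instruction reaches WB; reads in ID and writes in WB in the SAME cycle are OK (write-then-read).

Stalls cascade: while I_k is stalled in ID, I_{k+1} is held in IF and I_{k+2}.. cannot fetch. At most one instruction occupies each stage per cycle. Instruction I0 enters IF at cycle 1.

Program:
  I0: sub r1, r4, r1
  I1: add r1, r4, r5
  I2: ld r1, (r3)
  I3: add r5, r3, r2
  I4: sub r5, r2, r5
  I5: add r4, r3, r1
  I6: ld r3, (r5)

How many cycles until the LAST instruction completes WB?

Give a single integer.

Answer: 14

Derivation:
I0 sub r1 <- r4,r1: IF@1 ID@2 stall=0 (-) EX@3 MEM@4 WB@5
I1 add r1 <- r4,r5: IF@2 ID@3 stall=0 (-) EX@4 MEM@5 WB@6
I2 ld r1 <- r3: IF@3 ID@4 stall=0 (-) EX@5 MEM@6 WB@7
I3 add r5 <- r3,r2: IF@4 ID@5 stall=0 (-) EX@6 MEM@7 WB@8
I4 sub r5 <- r2,r5: IF@5 ID@6 stall=2 (RAW on I3.r5 (WB@8)) EX@9 MEM@10 WB@11
I5 add r4 <- r3,r1: IF@6 ID@9 stall=0 (-) EX@10 MEM@11 WB@12
I6 ld r3 <- r5: IF@9 ID@10 stall=1 (RAW on I4.r5 (WB@11)) EX@12 MEM@13 WB@14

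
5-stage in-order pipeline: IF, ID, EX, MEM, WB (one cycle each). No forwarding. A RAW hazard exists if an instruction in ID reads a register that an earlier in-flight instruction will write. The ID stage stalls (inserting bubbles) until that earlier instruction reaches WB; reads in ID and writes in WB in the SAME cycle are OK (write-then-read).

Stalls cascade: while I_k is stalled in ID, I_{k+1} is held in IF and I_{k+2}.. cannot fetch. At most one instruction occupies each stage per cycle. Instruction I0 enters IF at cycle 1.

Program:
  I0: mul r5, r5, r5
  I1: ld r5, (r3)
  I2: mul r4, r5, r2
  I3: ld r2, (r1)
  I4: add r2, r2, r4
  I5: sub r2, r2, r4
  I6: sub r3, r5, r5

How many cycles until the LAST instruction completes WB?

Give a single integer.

I0 mul r5 <- r5,r5: IF@1 ID@2 stall=0 (-) EX@3 MEM@4 WB@5
I1 ld r5 <- r3: IF@2 ID@3 stall=0 (-) EX@4 MEM@5 WB@6
I2 mul r4 <- r5,r2: IF@3 ID@4 stall=2 (RAW on I1.r5 (WB@6)) EX@7 MEM@8 WB@9
I3 ld r2 <- r1: IF@4 ID@7 stall=0 (-) EX@8 MEM@9 WB@10
I4 add r2 <- r2,r4: IF@7 ID@8 stall=2 (RAW on I3.r2 (WB@10)) EX@11 MEM@12 WB@13
I5 sub r2 <- r2,r4: IF@8 ID@11 stall=2 (RAW on I4.r2 (WB@13)) EX@14 MEM@15 WB@16
I6 sub r3 <- r5,r5: IF@11 ID@14 stall=0 (-) EX@15 MEM@16 WB@17

Answer: 17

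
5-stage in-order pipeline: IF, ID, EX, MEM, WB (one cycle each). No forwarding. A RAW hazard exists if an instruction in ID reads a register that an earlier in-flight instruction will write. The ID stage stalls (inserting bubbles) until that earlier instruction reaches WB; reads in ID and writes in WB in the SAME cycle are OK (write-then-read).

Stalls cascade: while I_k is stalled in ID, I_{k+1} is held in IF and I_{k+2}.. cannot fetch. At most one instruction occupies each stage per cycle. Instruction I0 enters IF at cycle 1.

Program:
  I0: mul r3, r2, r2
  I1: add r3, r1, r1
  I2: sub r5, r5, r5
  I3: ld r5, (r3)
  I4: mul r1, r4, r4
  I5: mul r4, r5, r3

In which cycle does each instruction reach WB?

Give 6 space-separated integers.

I0 mul r3 <- r2,r2: IF@1 ID@2 stall=0 (-) EX@3 MEM@4 WB@5
I1 add r3 <- r1,r1: IF@2 ID@3 stall=0 (-) EX@4 MEM@5 WB@6
I2 sub r5 <- r5,r5: IF@3 ID@4 stall=0 (-) EX@5 MEM@6 WB@7
I3 ld r5 <- r3: IF@4 ID@5 stall=1 (RAW on I1.r3 (WB@6)) EX@7 MEM@8 WB@9
I4 mul r1 <- r4,r4: IF@5 ID@7 stall=0 (-) EX@8 MEM@9 WB@10
I5 mul r4 <- r5,r3: IF@7 ID@8 stall=1 (RAW on I3.r5 (WB@9)) EX@10 MEM@11 WB@12

Answer: 5 6 7 9 10 12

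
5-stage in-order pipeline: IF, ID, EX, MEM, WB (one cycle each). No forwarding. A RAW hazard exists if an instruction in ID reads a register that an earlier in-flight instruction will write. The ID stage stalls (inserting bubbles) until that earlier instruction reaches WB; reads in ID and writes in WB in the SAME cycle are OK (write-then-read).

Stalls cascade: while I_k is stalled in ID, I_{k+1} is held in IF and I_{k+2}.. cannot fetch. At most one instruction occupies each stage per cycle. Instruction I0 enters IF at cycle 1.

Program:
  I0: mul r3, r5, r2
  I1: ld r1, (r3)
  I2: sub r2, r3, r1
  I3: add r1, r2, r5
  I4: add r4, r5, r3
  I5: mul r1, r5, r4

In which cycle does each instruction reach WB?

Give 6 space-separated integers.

Answer: 5 8 11 14 15 18

Derivation:
I0 mul r3 <- r5,r2: IF@1 ID@2 stall=0 (-) EX@3 MEM@4 WB@5
I1 ld r1 <- r3: IF@2 ID@3 stall=2 (RAW on I0.r3 (WB@5)) EX@6 MEM@7 WB@8
I2 sub r2 <- r3,r1: IF@3 ID@6 stall=2 (RAW on I1.r1 (WB@8)) EX@9 MEM@10 WB@11
I3 add r1 <- r2,r5: IF@6 ID@9 stall=2 (RAW on I2.r2 (WB@11)) EX@12 MEM@13 WB@14
I4 add r4 <- r5,r3: IF@9 ID@12 stall=0 (-) EX@13 MEM@14 WB@15
I5 mul r1 <- r5,r4: IF@12 ID@13 stall=2 (RAW on I4.r4 (WB@15)) EX@16 MEM@17 WB@18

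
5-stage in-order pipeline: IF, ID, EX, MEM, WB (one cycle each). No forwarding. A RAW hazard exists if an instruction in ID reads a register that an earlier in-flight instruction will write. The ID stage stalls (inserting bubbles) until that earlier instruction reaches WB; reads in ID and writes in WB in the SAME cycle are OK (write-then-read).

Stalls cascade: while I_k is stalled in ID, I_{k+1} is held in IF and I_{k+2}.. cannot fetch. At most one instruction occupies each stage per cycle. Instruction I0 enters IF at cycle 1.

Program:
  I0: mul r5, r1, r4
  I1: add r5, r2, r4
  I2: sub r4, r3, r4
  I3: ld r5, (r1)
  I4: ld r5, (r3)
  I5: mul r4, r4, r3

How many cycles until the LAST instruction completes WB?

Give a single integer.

Answer: 10

Derivation:
I0 mul r5 <- r1,r4: IF@1 ID@2 stall=0 (-) EX@3 MEM@4 WB@5
I1 add r5 <- r2,r4: IF@2 ID@3 stall=0 (-) EX@4 MEM@5 WB@6
I2 sub r4 <- r3,r4: IF@3 ID@4 stall=0 (-) EX@5 MEM@6 WB@7
I3 ld r5 <- r1: IF@4 ID@5 stall=0 (-) EX@6 MEM@7 WB@8
I4 ld r5 <- r3: IF@5 ID@6 stall=0 (-) EX@7 MEM@8 WB@9
I5 mul r4 <- r4,r3: IF@6 ID@7 stall=0 (-) EX@8 MEM@9 WB@10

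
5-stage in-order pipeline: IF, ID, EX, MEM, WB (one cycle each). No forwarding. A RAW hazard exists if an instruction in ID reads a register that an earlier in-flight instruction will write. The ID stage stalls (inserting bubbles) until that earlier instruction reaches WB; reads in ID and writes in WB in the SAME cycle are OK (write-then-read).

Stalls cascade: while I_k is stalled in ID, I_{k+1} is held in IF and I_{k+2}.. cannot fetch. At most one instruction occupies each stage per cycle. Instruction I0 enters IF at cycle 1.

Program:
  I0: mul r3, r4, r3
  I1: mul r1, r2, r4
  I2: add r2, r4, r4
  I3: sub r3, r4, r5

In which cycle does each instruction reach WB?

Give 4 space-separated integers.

Answer: 5 6 7 8

Derivation:
I0 mul r3 <- r4,r3: IF@1 ID@2 stall=0 (-) EX@3 MEM@4 WB@5
I1 mul r1 <- r2,r4: IF@2 ID@3 stall=0 (-) EX@4 MEM@5 WB@6
I2 add r2 <- r4,r4: IF@3 ID@4 stall=0 (-) EX@5 MEM@6 WB@7
I3 sub r3 <- r4,r5: IF@4 ID@5 stall=0 (-) EX@6 MEM@7 WB@8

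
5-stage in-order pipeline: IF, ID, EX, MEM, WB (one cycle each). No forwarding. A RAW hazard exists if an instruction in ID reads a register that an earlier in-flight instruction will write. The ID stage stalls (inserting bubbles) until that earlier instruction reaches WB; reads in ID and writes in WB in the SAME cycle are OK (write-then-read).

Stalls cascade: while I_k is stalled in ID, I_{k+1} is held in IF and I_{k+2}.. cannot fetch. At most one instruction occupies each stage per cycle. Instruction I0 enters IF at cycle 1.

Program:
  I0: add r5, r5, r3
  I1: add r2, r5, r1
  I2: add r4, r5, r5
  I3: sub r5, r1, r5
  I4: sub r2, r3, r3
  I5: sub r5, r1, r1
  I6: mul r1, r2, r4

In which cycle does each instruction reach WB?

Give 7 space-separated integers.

Answer: 5 8 9 10 11 12 14

Derivation:
I0 add r5 <- r5,r3: IF@1 ID@2 stall=0 (-) EX@3 MEM@4 WB@5
I1 add r2 <- r5,r1: IF@2 ID@3 stall=2 (RAW on I0.r5 (WB@5)) EX@6 MEM@7 WB@8
I2 add r4 <- r5,r5: IF@3 ID@6 stall=0 (-) EX@7 MEM@8 WB@9
I3 sub r5 <- r1,r5: IF@6 ID@7 stall=0 (-) EX@8 MEM@9 WB@10
I4 sub r2 <- r3,r3: IF@7 ID@8 stall=0 (-) EX@9 MEM@10 WB@11
I5 sub r5 <- r1,r1: IF@8 ID@9 stall=0 (-) EX@10 MEM@11 WB@12
I6 mul r1 <- r2,r4: IF@9 ID@10 stall=1 (RAW on I4.r2 (WB@11)) EX@12 MEM@13 WB@14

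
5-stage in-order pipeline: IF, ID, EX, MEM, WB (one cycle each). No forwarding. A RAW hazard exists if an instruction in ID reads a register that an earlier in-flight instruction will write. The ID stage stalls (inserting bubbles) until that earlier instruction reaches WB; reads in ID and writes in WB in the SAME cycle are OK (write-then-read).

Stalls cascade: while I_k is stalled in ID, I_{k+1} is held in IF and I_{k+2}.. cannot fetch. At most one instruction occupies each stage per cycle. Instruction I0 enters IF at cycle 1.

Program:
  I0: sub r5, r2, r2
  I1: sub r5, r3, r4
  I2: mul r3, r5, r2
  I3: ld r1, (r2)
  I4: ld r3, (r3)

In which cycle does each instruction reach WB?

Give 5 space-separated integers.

I0 sub r5 <- r2,r2: IF@1 ID@2 stall=0 (-) EX@3 MEM@4 WB@5
I1 sub r5 <- r3,r4: IF@2 ID@3 stall=0 (-) EX@4 MEM@5 WB@6
I2 mul r3 <- r5,r2: IF@3 ID@4 stall=2 (RAW on I1.r5 (WB@6)) EX@7 MEM@8 WB@9
I3 ld r1 <- r2: IF@4 ID@7 stall=0 (-) EX@8 MEM@9 WB@10
I4 ld r3 <- r3: IF@7 ID@8 stall=1 (RAW on I2.r3 (WB@9)) EX@10 MEM@11 WB@12

Answer: 5 6 9 10 12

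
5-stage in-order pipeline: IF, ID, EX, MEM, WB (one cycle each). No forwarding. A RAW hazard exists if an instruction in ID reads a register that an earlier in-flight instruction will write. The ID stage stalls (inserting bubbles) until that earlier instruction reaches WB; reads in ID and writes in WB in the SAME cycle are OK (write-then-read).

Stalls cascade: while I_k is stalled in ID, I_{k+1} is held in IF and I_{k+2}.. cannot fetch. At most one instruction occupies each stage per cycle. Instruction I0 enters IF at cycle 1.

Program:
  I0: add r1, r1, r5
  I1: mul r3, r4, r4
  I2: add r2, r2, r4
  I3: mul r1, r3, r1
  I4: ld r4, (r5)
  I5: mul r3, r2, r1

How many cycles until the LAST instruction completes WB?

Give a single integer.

Answer: 12

Derivation:
I0 add r1 <- r1,r5: IF@1 ID@2 stall=0 (-) EX@3 MEM@4 WB@5
I1 mul r3 <- r4,r4: IF@2 ID@3 stall=0 (-) EX@4 MEM@5 WB@6
I2 add r2 <- r2,r4: IF@3 ID@4 stall=0 (-) EX@5 MEM@6 WB@7
I3 mul r1 <- r3,r1: IF@4 ID@5 stall=1 (RAW on I1.r3 (WB@6)) EX@7 MEM@8 WB@9
I4 ld r4 <- r5: IF@5 ID@7 stall=0 (-) EX@8 MEM@9 WB@10
I5 mul r3 <- r2,r1: IF@7 ID@8 stall=1 (RAW on I3.r1 (WB@9)) EX@10 MEM@11 WB@12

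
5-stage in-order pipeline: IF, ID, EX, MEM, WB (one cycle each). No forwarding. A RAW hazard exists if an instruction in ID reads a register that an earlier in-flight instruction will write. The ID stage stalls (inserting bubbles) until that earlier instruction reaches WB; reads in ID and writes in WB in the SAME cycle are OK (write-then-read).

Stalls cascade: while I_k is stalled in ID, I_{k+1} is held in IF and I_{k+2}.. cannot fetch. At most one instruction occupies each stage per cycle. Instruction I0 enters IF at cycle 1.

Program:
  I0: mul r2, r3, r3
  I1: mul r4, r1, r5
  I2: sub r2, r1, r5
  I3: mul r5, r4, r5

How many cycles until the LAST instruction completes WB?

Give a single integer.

I0 mul r2 <- r3,r3: IF@1 ID@2 stall=0 (-) EX@3 MEM@4 WB@5
I1 mul r4 <- r1,r5: IF@2 ID@3 stall=0 (-) EX@4 MEM@5 WB@6
I2 sub r2 <- r1,r5: IF@3 ID@4 stall=0 (-) EX@5 MEM@6 WB@7
I3 mul r5 <- r4,r5: IF@4 ID@5 stall=1 (RAW on I1.r4 (WB@6)) EX@7 MEM@8 WB@9

Answer: 9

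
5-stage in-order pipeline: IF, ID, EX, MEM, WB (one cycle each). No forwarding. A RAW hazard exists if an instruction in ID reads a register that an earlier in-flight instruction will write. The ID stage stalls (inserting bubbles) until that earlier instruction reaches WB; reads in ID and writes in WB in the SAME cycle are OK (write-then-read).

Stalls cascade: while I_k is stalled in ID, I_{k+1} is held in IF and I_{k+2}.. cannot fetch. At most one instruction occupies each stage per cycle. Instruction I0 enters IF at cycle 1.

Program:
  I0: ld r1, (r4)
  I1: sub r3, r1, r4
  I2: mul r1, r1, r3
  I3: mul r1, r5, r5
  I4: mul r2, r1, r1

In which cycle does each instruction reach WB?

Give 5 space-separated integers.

I0 ld r1 <- r4: IF@1 ID@2 stall=0 (-) EX@3 MEM@4 WB@5
I1 sub r3 <- r1,r4: IF@2 ID@3 stall=2 (RAW on I0.r1 (WB@5)) EX@6 MEM@7 WB@8
I2 mul r1 <- r1,r3: IF@3 ID@6 stall=2 (RAW on I1.r3 (WB@8)) EX@9 MEM@10 WB@11
I3 mul r1 <- r5,r5: IF@6 ID@9 stall=0 (-) EX@10 MEM@11 WB@12
I4 mul r2 <- r1,r1: IF@9 ID@10 stall=2 (RAW on I3.r1 (WB@12)) EX@13 MEM@14 WB@15

Answer: 5 8 11 12 15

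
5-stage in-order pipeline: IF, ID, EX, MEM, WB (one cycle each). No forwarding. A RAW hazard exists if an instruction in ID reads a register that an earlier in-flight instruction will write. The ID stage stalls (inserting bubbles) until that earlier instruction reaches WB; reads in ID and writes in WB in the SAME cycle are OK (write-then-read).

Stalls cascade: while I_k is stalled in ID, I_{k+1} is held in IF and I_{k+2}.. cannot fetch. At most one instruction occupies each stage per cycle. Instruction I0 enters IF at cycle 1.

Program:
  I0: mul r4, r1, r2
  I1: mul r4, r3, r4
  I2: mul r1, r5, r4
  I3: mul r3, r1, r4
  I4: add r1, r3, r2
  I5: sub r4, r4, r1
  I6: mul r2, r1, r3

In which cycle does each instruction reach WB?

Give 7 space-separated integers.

I0 mul r4 <- r1,r2: IF@1 ID@2 stall=0 (-) EX@3 MEM@4 WB@5
I1 mul r4 <- r3,r4: IF@2 ID@3 stall=2 (RAW on I0.r4 (WB@5)) EX@6 MEM@7 WB@8
I2 mul r1 <- r5,r4: IF@3 ID@6 stall=2 (RAW on I1.r4 (WB@8)) EX@9 MEM@10 WB@11
I3 mul r3 <- r1,r4: IF@6 ID@9 stall=2 (RAW on I2.r1 (WB@11)) EX@12 MEM@13 WB@14
I4 add r1 <- r3,r2: IF@9 ID@12 stall=2 (RAW on I3.r3 (WB@14)) EX@15 MEM@16 WB@17
I5 sub r4 <- r4,r1: IF@12 ID@15 stall=2 (RAW on I4.r1 (WB@17)) EX@18 MEM@19 WB@20
I6 mul r2 <- r1,r3: IF@15 ID@18 stall=0 (-) EX@19 MEM@20 WB@21

Answer: 5 8 11 14 17 20 21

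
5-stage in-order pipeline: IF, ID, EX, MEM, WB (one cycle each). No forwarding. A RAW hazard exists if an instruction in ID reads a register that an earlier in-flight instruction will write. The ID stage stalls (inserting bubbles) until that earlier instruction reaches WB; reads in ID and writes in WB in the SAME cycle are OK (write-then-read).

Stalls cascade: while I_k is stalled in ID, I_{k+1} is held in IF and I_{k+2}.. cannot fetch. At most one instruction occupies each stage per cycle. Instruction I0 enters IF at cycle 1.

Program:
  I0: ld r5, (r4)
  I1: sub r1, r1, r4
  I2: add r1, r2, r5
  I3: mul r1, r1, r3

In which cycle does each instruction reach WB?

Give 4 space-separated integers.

I0 ld r5 <- r4: IF@1 ID@2 stall=0 (-) EX@3 MEM@4 WB@5
I1 sub r1 <- r1,r4: IF@2 ID@3 stall=0 (-) EX@4 MEM@5 WB@6
I2 add r1 <- r2,r5: IF@3 ID@4 stall=1 (RAW on I0.r5 (WB@5)) EX@6 MEM@7 WB@8
I3 mul r1 <- r1,r3: IF@4 ID@6 stall=2 (RAW on I2.r1 (WB@8)) EX@9 MEM@10 WB@11

Answer: 5 6 8 11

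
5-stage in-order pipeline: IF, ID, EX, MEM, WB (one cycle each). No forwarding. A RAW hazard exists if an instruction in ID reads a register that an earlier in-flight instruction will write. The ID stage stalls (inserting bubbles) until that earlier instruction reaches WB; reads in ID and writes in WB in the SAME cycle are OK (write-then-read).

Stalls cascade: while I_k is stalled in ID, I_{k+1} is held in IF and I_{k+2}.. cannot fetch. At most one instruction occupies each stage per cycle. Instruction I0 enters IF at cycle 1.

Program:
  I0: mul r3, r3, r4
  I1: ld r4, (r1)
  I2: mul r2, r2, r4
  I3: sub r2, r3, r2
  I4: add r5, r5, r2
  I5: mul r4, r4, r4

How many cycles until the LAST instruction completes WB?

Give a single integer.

Answer: 16

Derivation:
I0 mul r3 <- r3,r4: IF@1 ID@2 stall=0 (-) EX@3 MEM@4 WB@5
I1 ld r4 <- r1: IF@2 ID@3 stall=0 (-) EX@4 MEM@5 WB@6
I2 mul r2 <- r2,r4: IF@3 ID@4 stall=2 (RAW on I1.r4 (WB@6)) EX@7 MEM@8 WB@9
I3 sub r2 <- r3,r2: IF@4 ID@7 stall=2 (RAW on I2.r2 (WB@9)) EX@10 MEM@11 WB@12
I4 add r5 <- r5,r2: IF@7 ID@10 stall=2 (RAW on I3.r2 (WB@12)) EX@13 MEM@14 WB@15
I5 mul r4 <- r4,r4: IF@10 ID@13 stall=0 (-) EX@14 MEM@15 WB@16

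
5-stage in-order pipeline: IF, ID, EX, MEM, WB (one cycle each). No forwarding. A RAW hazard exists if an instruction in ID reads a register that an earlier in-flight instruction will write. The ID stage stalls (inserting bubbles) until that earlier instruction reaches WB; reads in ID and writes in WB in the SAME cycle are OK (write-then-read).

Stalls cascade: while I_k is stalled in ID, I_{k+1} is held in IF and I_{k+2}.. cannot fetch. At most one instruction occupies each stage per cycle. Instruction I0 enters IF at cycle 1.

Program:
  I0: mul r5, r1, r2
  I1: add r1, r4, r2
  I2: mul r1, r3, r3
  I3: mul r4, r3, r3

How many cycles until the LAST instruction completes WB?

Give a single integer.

I0 mul r5 <- r1,r2: IF@1 ID@2 stall=0 (-) EX@3 MEM@4 WB@5
I1 add r1 <- r4,r2: IF@2 ID@3 stall=0 (-) EX@4 MEM@5 WB@6
I2 mul r1 <- r3,r3: IF@3 ID@4 stall=0 (-) EX@5 MEM@6 WB@7
I3 mul r4 <- r3,r3: IF@4 ID@5 stall=0 (-) EX@6 MEM@7 WB@8

Answer: 8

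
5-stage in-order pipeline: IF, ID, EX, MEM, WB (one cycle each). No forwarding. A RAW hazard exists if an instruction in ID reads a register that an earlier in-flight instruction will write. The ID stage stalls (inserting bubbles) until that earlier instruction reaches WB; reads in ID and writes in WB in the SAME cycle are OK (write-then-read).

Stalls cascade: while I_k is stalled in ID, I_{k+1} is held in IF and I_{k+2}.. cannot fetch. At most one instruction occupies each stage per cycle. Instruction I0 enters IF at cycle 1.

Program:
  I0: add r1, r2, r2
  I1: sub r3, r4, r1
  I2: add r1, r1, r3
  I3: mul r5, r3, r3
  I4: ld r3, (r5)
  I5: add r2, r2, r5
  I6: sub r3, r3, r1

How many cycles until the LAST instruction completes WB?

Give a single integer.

I0 add r1 <- r2,r2: IF@1 ID@2 stall=0 (-) EX@3 MEM@4 WB@5
I1 sub r3 <- r4,r1: IF@2 ID@3 stall=2 (RAW on I0.r1 (WB@5)) EX@6 MEM@7 WB@8
I2 add r1 <- r1,r3: IF@3 ID@6 stall=2 (RAW on I1.r3 (WB@8)) EX@9 MEM@10 WB@11
I3 mul r5 <- r3,r3: IF@6 ID@9 stall=0 (-) EX@10 MEM@11 WB@12
I4 ld r3 <- r5: IF@9 ID@10 stall=2 (RAW on I3.r5 (WB@12)) EX@13 MEM@14 WB@15
I5 add r2 <- r2,r5: IF@10 ID@13 stall=0 (-) EX@14 MEM@15 WB@16
I6 sub r3 <- r3,r1: IF@13 ID@14 stall=1 (RAW on I4.r3 (WB@15)) EX@16 MEM@17 WB@18

Answer: 18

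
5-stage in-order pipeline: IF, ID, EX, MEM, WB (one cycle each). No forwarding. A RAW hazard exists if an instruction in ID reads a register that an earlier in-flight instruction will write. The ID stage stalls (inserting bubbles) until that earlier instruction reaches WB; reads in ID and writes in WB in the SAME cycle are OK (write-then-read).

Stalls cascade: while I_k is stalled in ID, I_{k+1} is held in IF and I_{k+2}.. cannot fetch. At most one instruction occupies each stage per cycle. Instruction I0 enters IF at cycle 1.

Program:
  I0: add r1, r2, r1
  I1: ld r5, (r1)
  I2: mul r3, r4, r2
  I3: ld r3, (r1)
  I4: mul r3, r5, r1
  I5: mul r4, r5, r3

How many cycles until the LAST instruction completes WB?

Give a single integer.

Answer: 14

Derivation:
I0 add r1 <- r2,r1: IF@1 ID@2 stall=0 (-) EX@3 MEM@4 WB@5
I1 ld r5 <- r1: IF@2 ID@3 stall=2 (RAW on I0.r1 (WB@5)) EX@6 MEM@7 WB@8
I2 mul r3 <- r4,r2: IF@3 ID@6 stall=0 (-) EX@7 MEM@8 WB@9
I3 ld r3 <- r1: IF@6 ID@7 stall=0 (-) EX@8 MEM@9 WB@10
I4 mul r3 <- r5,r1: IF@7 ID@8 stall=0 (-) EX@9 MEM@10 WB@11
I5 mul r4 <- r5,r3: IF@8 ID@9 stall=2 (RAW on I4.r3 (WB@11)) EX@12 MEM@13 WB@14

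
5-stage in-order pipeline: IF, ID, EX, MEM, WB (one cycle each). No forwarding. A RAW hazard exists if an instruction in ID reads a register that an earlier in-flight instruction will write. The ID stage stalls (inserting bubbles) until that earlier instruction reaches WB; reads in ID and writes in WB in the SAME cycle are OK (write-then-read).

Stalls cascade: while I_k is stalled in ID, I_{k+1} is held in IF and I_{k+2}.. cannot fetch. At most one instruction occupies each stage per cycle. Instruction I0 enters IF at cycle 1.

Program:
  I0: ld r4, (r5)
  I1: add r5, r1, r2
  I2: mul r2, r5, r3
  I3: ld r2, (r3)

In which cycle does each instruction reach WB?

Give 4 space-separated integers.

I0 ld r4 <- r5: IF@1 ID@2 stall=0 (-) EX@3 MEM@4 WB@5
I1 add r5 <- r1,r2: IF@2 ID@3 stall=0 (-) EX@4 MEM@5 WB@6
I2 mul r2 <- r5,r3: IF@3 ID@4 stall=2 (RAW on I1.r5 (WB@6)) EX@7 MEM@8 WB@9
I3 ld r2 <- r3: IF@4 ID@7 stall=0 (-) EX@8 MEM@9 WB@10

Answer: 5 6 9 10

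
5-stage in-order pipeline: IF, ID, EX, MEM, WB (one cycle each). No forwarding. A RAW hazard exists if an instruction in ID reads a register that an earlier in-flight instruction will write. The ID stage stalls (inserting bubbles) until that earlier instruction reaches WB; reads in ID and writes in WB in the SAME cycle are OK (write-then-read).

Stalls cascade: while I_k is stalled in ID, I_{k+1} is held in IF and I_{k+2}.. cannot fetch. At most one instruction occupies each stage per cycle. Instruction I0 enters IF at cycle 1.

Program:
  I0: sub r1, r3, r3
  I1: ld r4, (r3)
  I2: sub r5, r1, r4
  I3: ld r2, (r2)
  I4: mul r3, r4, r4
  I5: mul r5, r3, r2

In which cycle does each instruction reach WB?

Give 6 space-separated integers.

Answer: 5 6 9 10 11 14

Derivation:
I0 sub r1 <- r3,r3: IF@1 ID@2 stall=0 (-) EX@3 MEM@4 WB@5
I1 ld r4 <- r3: IF@2 ID@3 stall=0 (-) EX@4 MEM@5 WB@6
I2 sub r5 <- r1,r4: IF@3 ID@4 stall=2 (RAW on I1.r4 (WB@6)) EX@7 MEM@8 WB@9
I3 ld r2 <- r2: IF@4 ID@7 stall=0 (-) EX@8 MEM@9 WB@10
I4 mul r3 <- r4,r4: IF@7 ID@8 stall=0 (-) EX@9 MEM@10 WB@11
I5 mul r5 <- r3,r2: IF@8 ID@9 stall=2 (RAW on I4.r3 (WB@11)) EX@12 MEM@13 WB@14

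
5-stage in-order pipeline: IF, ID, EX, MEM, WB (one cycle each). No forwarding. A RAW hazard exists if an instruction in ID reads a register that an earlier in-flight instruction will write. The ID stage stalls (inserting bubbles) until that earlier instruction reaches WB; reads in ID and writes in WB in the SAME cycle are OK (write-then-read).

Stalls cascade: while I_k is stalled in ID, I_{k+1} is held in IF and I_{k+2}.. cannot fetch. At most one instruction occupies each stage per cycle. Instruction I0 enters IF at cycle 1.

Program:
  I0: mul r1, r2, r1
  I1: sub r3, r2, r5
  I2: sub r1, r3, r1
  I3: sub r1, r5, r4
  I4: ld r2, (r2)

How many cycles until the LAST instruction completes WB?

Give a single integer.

Answer: 11

Derivation:
I0 mul r1 <- r2,r1: IF@1 ID@2 stall=0 (-) EX@3 MEM@4 WB@5
I1 sub r3 <- r2,r5: IF@2 ID@3 stall=0 (-) EX@4 MEM@5 WB@6
I2 sub r1 <- r3,r1: IF@3 ID@4 stall=2 (RAW on I1.r3 (WB@6)) EX@7 MEM@8 WB@9
I3 sub r1 <- r5,r4: IF@4 ID@7 stall=0 (-) EX@8 MEM@9 WB@10
I4 ld r2 <- r2: IF@7 ID@8 stall=0 (-) EX@9 MEM@10 WB@11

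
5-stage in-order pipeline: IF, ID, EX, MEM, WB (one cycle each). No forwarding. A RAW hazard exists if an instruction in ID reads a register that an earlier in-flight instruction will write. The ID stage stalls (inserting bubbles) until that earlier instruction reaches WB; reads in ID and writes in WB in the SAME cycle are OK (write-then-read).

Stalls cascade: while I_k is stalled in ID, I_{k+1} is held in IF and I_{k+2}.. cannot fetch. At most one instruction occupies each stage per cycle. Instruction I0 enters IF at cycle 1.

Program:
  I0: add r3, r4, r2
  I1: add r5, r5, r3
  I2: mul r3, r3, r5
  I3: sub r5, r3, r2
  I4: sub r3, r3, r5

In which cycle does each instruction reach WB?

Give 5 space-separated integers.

I0 add r3 <- r4,r2: IF@1 ID@2 stall=0 (-) EX@3 MEM@4 WB@5
I1 add r5 <- r5,r3: IF@2 ID@3 stall=2 (RAW on I0.r3 (WB@5)) EX@6 MEM@7 WB@8
I2 mul r3 <- r3,r5: IF@3 ID@6 stall=2 (RAW on I1.r5 (WB@8)) EX@9 MEM@10 WB@11
I3 sub r5 <- r3,r2: IF@6 ID@9 stall=2 (RAW on I2.r3 (WB@11)) EX@12 MEM@13 WB@14
I4 sub r3 <- r3,r5: IF@9 ID@12 stall=2 (RAW on I3.r5 (WB@14)) EX@15 MEM@16 WB@17

Answer: 5 8 11 14 17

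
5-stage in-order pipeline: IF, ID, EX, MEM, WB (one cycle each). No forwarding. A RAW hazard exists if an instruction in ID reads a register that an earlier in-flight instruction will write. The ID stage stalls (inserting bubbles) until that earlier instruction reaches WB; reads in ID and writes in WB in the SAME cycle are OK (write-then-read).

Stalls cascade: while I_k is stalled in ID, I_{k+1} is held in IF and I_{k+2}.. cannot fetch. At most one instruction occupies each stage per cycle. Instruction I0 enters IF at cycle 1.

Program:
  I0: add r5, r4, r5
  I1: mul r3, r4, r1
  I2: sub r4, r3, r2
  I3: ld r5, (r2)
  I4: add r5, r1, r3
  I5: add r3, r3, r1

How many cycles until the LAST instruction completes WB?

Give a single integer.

I0 add r5 <- r4,r5: IF@1 ID@2 stall=0 (-) EX@3 MEM@4 WB@5
I1 mul r3 <- r4,r1: IF@2 ID@3 stall=0 (-) EX@4 MEM@5 WB@6
I2 sub r4 <- r3,r2: IF@3 ID@4 stall=2 (RAW on I1.r3 (WB@6)) EX@7 MEM@8 WB@9
I3 ld r5 <- r2: IF@4 ID@7 stall=0 (-) EX@8 MEM@9 WB@10
I4 add r5 <- r1,r3: IF@7 ID@8 stall=0 (-) EX@9 MEM@10 WB@11
I5 add r3 <- r3,r1: IF@8 ID@9 stall=0 (-) EX@10 MEM@11 WB@12

Answer: 12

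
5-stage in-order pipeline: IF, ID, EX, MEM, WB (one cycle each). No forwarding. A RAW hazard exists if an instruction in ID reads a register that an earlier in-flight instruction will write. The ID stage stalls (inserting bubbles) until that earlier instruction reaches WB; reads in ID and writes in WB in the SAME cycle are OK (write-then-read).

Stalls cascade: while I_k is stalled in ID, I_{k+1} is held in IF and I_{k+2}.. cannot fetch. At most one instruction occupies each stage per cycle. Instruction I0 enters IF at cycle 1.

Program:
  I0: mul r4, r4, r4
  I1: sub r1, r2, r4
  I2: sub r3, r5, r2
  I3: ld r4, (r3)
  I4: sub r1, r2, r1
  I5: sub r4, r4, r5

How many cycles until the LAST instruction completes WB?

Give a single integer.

Answer: 15

Derivation:
I0 mul r4 <- r4,r4: IF@1 ID@2 stall=0 (-) EX@3 MEM@4 WB@5
I1 sub r1 <- r2,r4: IF@2 ID@3 stall=2 (RAW on I0.r4 (WB@5)) EX@6 MEM@7 WB@8
I2 sub r3 <- r5,r2: IF@3 ID@6 stall=0 (-) EX@7 MEM@8 WB@9
I3 ld r4 <- r3: IF@6 ID@7 stall=2 (RAW on I2.r3 (WB@9)) EX@10 MEM@11 WB@12
I4 sub r1 <- r2,r1: IF@7 ID@10 stall=0 (-) EX@11 MEM@12 WB@13
I5 sub r4 <- r4,r5: IF@10 ID@11 stall=1 (RAW on I3.r4 (WB@12)) EX@13 MEM@14 WB@15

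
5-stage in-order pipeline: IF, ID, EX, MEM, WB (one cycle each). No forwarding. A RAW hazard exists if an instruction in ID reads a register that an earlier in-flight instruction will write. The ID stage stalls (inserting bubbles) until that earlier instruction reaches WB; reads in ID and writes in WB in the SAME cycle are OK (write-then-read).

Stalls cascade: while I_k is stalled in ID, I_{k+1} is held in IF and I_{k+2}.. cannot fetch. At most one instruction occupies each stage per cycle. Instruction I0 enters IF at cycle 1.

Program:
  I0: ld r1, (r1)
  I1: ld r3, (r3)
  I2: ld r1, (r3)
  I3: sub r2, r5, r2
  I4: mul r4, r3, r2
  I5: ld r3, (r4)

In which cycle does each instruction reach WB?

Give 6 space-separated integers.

Answer: 5 6 9 10 13 16

Derivation:
I0 ld r1 <- r1: IF@1 ID@2 stall=0 (-) EX@3 MEM@4 WB@5
I1 ld r3 <- r3: IF@2 ID@3 stall=0 (-) EX@4 MEM@5 WB@6
I2 ld r1 <- r3: IF@3 ID@4 stall=2 (RAW on I1.r3 (WB@6)) EX@7 MEM@8 WB@9
I3 sub r2 <- r5,r2: IF@4 ID@7 stall=0 (-) EX@8 MEM@9 WB@10
I4 mul r4 <- r3,r2: IF@7 ID@8 stall=2 (RAW on I3.r2 (WB@10)) EX@11 MEM@12 WB@13
I5 ld r3 <- r4: IF@8 ID@11 stall=2 (RAW on I4.r4 (WB@13)) EX@14 MEM@15 WB@16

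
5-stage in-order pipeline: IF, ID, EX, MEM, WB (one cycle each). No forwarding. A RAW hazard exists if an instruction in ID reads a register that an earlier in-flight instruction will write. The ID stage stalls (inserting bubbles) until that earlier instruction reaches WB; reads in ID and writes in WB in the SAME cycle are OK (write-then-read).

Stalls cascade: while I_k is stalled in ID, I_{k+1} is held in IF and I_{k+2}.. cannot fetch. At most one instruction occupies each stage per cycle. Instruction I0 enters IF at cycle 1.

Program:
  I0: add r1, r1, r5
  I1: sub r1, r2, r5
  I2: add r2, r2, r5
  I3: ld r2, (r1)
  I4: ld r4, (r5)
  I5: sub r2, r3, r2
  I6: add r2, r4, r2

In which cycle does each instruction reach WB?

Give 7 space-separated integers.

Answer: 5 6 7 9 10 12 15

Derivation:
I0 add r1 <- r1,r5: IF@1 ID@2 stall=0 (-) EX@3 MEM@4 WB@5
I1 sub r1 <- r2,r5: IF@2 ID@3 stall=0 (-) EX@4 MEM@5 WB@6
I2 add r2 <- r2,r5: IF@3 ID@4 stall=0 (-) EX@5 MEM@6 WB@7
I3 ld r2 <- r1: IF@4 ID@5 stall=1 (RAW on I1.r1 (WB@6)) EX@7 MEM@8 WB@9
I4 ld r4 <- r5: IF@5 ID@7 stall=0 (-) EX@8 MEM@9 WB@10
I5 sub r2 <- r3,r2: IF@7 ID@8 stall=1 (RAW on I3.r2 (WB@9)) EX@10 MEM@11 WB@12
I6 add r2 <- r4,r2: IF@8 ID@10 stall=2 (RAW on I5.r2 (WB@12)) EX@13 MEM@14 WB@15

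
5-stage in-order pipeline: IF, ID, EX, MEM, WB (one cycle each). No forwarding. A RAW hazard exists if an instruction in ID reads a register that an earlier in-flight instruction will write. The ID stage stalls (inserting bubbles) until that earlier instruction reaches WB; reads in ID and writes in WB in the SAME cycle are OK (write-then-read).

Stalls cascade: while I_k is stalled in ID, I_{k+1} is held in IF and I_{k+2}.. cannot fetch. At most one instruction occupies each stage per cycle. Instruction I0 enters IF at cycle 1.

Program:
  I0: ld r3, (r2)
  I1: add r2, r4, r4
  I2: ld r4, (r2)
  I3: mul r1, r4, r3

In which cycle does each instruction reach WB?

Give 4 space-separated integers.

I0 ld r3 <- r2: IF@1 ID@2 stall=0 (-) EX@3 MEM@4 WB@5
I1 add r2 <- r4,r4: IF@2 ID@3 stall=0 (-) EX@4 MEM@5 WB@6
I2 ld r4 <- r2: IF@3 ID@4 stall=2 (RAW on I1.r2 (WB@6)) EX@7 MEM@8 WB@9
I3 mul r1 <- r4,r3: IF@4 ID@7 stall=2 (RAW on I2.r4 (WB@9)) EX@10 MEM@11 WB@12

Answer: 5 6 9 12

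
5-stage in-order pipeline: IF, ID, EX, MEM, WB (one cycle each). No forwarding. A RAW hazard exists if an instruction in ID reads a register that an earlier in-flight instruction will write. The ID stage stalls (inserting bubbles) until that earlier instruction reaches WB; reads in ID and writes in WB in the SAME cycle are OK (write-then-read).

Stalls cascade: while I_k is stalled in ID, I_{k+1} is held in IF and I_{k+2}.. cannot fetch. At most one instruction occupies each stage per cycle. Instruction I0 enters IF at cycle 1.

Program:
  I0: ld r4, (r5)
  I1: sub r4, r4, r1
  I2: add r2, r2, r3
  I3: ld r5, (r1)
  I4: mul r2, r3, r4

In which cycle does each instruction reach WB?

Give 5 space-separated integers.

Answer: 5 8 9 10 11

Derivation:
I0 ld r4 <- r5: IF@1 ID@2 stall=0 (-) EX@3 MEM@4 WB@5
I1 sub r4 <- r4,r1: IF@2 ID@3 stall=2 (RAW on I0.r4 (WB@5)) EX@6 MEM@7 WB@8
I2 add r2 <- r2,r3: IF@3 ID@6 stall=0 (-) EX@7 MEM@8 WB@9
I3 ld r5 <- r1: IF@6 ID@7 stall=0 (-) EX@8 MEM@9 WB@10
I4 mul r2 <- r3,r4: IF@7 ID@8 stall=0 (-) EX@9 MEM@10 WB@11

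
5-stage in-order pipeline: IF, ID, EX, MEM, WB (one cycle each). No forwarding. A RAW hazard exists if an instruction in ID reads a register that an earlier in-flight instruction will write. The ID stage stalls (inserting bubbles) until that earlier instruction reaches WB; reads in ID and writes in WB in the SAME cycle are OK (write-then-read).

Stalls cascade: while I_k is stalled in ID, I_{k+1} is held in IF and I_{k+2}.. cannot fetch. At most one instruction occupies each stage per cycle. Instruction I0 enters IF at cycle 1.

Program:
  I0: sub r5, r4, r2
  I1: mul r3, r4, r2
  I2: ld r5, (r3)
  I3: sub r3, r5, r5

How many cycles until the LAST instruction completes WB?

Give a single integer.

Answer: 12

Derivation:
I0 sub r5 <- r4,r2: IF@1 ID@2 stall=0 (-) EX@3 MEM@4 WB@5
I1 mul r3 <- r4,r2: IF@2 ID@3 stall=0 (-) EX@4 MEM@5 WB@6
I2 ld r5 <- r3: IF@3 ID@4 stall=2 (RAW on I1.r3 (WB@6)) EX@7 MEM@8 WB@9
I3 sub r3 <- r5,r5: IF@4 ID@7 stall=2 (RAW on I2.r5 (WB@9)) EX@10 MEM@11 WB@12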